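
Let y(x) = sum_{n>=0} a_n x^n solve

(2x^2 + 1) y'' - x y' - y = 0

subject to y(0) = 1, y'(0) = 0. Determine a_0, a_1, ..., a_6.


Ansatz: y(x) = sum_{n>=0} a_n x^n, so y'(x) = sum_{n>=1} n a_n x^(n-1) and y''(x) = sum_{n>=2} n(n-1) a_n x^(n-2).
Substitute into P(x) y'' + Q(x) y' + R(x) y = 0 with P(x) = 2x^2 + 1, Q(x) = -x, R(x) = -1, and match powers of x.
Initial conditions: a_0 = 1, a_1 = 0.
Setting the coefficient of each power of x to zero and solving order by order (substituting the coefficients already found):
  x^0: 2 a_2 - a_0 = 0  ->  2 a_2 = a_0 = 1  ->  a_2 = 1/2
  x^1: 6 a_3 - 2 a_1 = 0  ->  6 a_3 = 2 a_1 = 0  ->  a_3 = 0
  x^2: 12 a_4 + a_2 = 0  ->  12 a_4 = -a_2 = -1/2  ->  a_4 = -1/24
  x^3: 20 a_5 + 8 a_3 = 0  ->  20 a_5 = -8 a_3 = 0  ->  a_5 = 0
  x^4: 30 a_6 + 19 a_4 = 0  ->  30 a_6 = -19 a_4 = 19/24  ->  a_6 = 19/720
Truncated series: y(x) = 1 + (1/2) x^2 - (1/24) x^4 + (19/720) x^6 + O(x^7).

a_0 = 1; a_1 = 0; a_2 = 1/2; a_3 = 0; a_4 = -1/24; a_5 = 0; a_6 = 19/720


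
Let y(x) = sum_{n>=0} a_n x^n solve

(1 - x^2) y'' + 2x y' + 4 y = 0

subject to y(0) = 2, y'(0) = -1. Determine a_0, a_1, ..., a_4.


Ansatz: y(x) = sum_{n>=0} a_n x^n, so y'(x) = sum_{n>=1} n a_n x^(n-1) and y''(x) = sum_{n>=2} n(n-1) a_n x^(n-2).
Substitute into P(x) y'' + Q(x) y' + R(x) y = 0 with P(x) = 1 - x^2, Q(x) = 2x, R(x) = 4, and match powers of x.
Initial conditions: a_0 = 2, a_1 = -1.
Setting the coefficient of each power of x to zero and solving order by order (substituting the coefficients already found):
  x^0: 2 a_2 + 4 a_0 = 0  ->  2 a_2 = -4 a_0 = -8  ->  a_2 = -4
  x^1: 6 a_3 + 6 a_1 = 0  ->  6 a_3 = -6 a_1 = 6  ->  a_3 = 1
  x^2: 12 a_4 + 6 a_2 = 0  ->  12 a_4 = -6 a_2 = 24  ->  a_4 = 2
Truncated series: y(x) = 2 - x - 4 x^2 + x^3 + 2 x^4 + O(x^5).

a_0 = 2; a_1 = -1; a_2 = -4; a_3 = 1; a_4 = 2


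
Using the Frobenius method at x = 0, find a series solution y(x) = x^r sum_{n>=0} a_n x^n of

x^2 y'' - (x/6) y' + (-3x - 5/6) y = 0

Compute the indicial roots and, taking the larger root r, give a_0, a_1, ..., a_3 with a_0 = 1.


Write in Frobenius form y'' + (p(x)/x) y' + (q(x)/x^2) y = 0:
  p(x) = -1/6,  q(x) = -3x - 5/6.
Indicial equation: r(r-1) + (-1/6) r + (-5/6) = 0 -> roots r_1 = 5/3, r_2 = -1/2.
Take r = r_1 = 5/3. Let y(x) = x^r sum_{n>=0} a_n x^n with a_0 = 1.
Substitute y = x^r sum a_n x^n and match x^{r+n}. The recurrence is
  D(n) a_n - 3 a_{n-1} = 0,  where D(n) = (r+n)(r+n-1) + (-1/6)(r+n) + (-5/6).
  a_n = 3 / D(n) * a_{n-1}.
Since the indicial polynomial factors as (r - r_1)(r - r_2), D(n) = (r_1 + n - r_1)(r_1 + n - r_2) = n(n + 13/6).
Evaluating step by step (a_0 = 1):
  n = 1: D(1) = 1(1 + 13/6) = 19/6; numerator = 3(1) = 3; a_1 = (3)/(19/6) = 18/19
  n = 2: D(2) = 2(2 + 13/6) = 25/3; numerator = 3(18/19) = 54/19; a_2 = (54/19)/(25/3) = 162/475
  n = 3: D(3) = 3(3 + 13/6) = 31/2; numerator = 3(162/475) = 486/475; a_3 = (486/475)/(31/2) = 972/14725

r = 5/3; a_0 = 1; a_1 = 18/19; a_2 = 162/475; a_3 = 972/14725


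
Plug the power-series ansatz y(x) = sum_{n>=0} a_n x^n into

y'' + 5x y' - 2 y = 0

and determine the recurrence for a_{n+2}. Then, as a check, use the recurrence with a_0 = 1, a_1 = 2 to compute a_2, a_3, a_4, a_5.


Substitute y = sum_n a_n x^n.
y''(x) has coefficient (n+2)(n+1) a_{n+2} at x^n;
5 x y'(x) has coefficient 5 n a_n at x^n (shift);
-2 y(x) has coefficient -2 a_n at x^n.
Matching x^n: (n+2)(n+1) a_{n+2} + (5n - 2) a_n = 0.
Thus a_{n+2} = (-5n + 2) / ((n+1)(n+2)) * a_n.

Check with a_0 = 1, a_1 = 2 (apply the recurrence for n = 0, 1, 2, 3): a_0 = 1, a_1 = 2, a_2 = 1, a_3 = -1, a_4 = -2/3, a_5 = 13/20.

a_(n+2) = (-5n + 2) / ((n+1)(n+2)) * a_n; check: a_0 = 1, a_1 = 2, a_2 = 1, a_3 = -1, a_4 = -2/3, a_5 = 13/20


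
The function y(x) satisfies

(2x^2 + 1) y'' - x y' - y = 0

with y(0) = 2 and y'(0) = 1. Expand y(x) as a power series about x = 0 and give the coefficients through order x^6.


Ansatz: y(x) = sum_{n>=0} a_n x^n, so y'(x) = sum_{n>=1} n a_n x^(n-1) and y''(x) = sum_{n>=2} n(n-1) a_n x^(n-2).
Substitute into P(x) y'' + Q(x) y' + R(x) y = 0 with P(x) = 2x^2 + 1, Q(x) = -x, R(x) = -1, and match powers of x.
Initial conditions: a_0 = 2, a_1 = 1.
Setting the coefficient of each power of x to zero and solving order by order (substituting the coefficients already found):
  x^0: 2 a_2 - a_0 = 0  ->  2 a_2 = a_0 = 2  ->  a_2 = 1
  x^1: 6 a_3 - 2 a_1 = 0  ->  6 a_3 = 2 a_1 = 2  ->  a_3 = 1/3
  x^2: 12 a_4 + a_2 = 0  ->  12 a_4 = -a_2 = -1  ->  a_4 = -1/12
  x^3: 20 a_5 + 8 a_3 = 0  ->  20 a_5 = -8 a_3 = -8/3  ->  a_5 = -2/15
  x^4: 30 a_6 + 19 a_4 = 0  ->  30 a_6 = -19 a_4 = 19/12  ->  a_6 = 19/360
Truncated series: y(x) = 2 + x + x^2 + (1/3) x^3 - (1/12) x^4 - (2/15) x^5 + (19/360) x^6 + O(x^7).

a_0 = 2; a_1 = 1; a_2 = 1; a_3 = 1/3; a_4 = -1/12; a_5 = -2/15; a_6 = 19/360


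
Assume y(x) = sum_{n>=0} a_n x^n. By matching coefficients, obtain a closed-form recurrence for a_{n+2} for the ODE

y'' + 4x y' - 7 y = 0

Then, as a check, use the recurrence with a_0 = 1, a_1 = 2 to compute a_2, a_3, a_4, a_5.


Substitute y = sum_n a_n x^n.
y''(x) has coefficient (n+2)(n+1) a_{n+2} at x^n;
4 x y'(x) has coefficient 4 n a_n at x^n (shift);
-7 y(x) has coefficient -7 a_n at x^n.
Matching x^n: (n+2)(n+1) a_{n+2} + (4n - 7) a_n = 0.
Thus a_{n+2} = (-4n + 7) / ((n+1)(n+2)) * a_n.

Check with a_0 = 1, a_1 = 2 (apply the recurrence for n = 0, 1, 2, 3): a_0 = 1, a_1 = 2, a_2 = 7/2, a_3 = 1, a_4 = -7/24, a_5 = -1/4.

a_(n+2) = (-4n + 7) / ((n+1)(n+2)) * a_n; check: a_0 = 1, a_1 = 2, a_2 = 7/2, a_3 = 1, a_4 = -7/24, a_5 = -1/4


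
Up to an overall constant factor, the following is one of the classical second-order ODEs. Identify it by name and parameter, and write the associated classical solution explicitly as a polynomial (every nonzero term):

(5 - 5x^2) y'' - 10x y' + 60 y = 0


All three coefficients share the factor 5; dividing through by 5 gives  (1 - x^2) y'' - 2x y' + 12 y = 0.
This matches the Legendre equation (1 - x^2) y'' - 2x y' + n(n+1) y = 0 (note the -2x y' term) with n(n+1) = 12, so n = 3; the polynomial solution is P_3(x).
With y = sum_k a_k x^k, matching x^k gives (k+2)(k+1) a_{k+2} = [k(k+1) - n(n+1)] a_k = (k - 3)(k + 4) a_k. The right side vanishes at k = 3, so the series with the parity of 3 terminates at degree 3.
Standard normalization (P_n(1) = 1): leading coefficient (2n)!/(2^n (n!)^2) = 720/(8*36) = 5/2, so a_3 = 5/2. Work downward with a_k = (k+1)(k+2) a_{k+2} / ((k - 3)(k + 4)):
  a_1 = (2)(3)(5/2) / ((1 - 3)(1 + 4)) = 15/(-10) = -3/2
Hence P_3(x) = 5 x^3/2 - 3 x/2.

P_3(x); series = 5 x^3/2 - 3 x/2


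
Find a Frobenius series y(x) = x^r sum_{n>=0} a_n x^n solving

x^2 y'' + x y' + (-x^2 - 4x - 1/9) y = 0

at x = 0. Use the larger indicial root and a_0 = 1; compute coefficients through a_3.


Write in Frobenius form y'' + (p(x)/x) y' + (q(x)/x^2) y = 0:
  p(x) = 1,  q(x) = -x^2 - 4x - 1/9.
Indicial equation: r(r-1) + (1) r + (-1/9) = 0 -> roots r_1 = 1/3, r_2 = -1/3.
Take r = r_1 = 1/3. Let y(x) = x^r sum_{n>=0} a_n x^n with a_0 = 1.
Substitute y = x^r sum a_n x^n and match x^{r+n}. The recurrence is
  D(n) a_n - 4 a_{n-1} - 1 a_{n-2} = 0,  where D(n) = (r+n)(r+n-1) + (1)(r+n) + (-1/9).
  a_n = [4 a_{n-1} + 1 a_{n-2}] / D(n).
Since the indicial polynomial factors as (r - r_1)(r - r_2), D(n) = (r_1 + n - r_1)(r_1 + n - r_2) = n(n + 2/3).
Evaluating step by step (a_0 = 1):
  n = 1: D(1) = 1(1 + 2/3) = 5/3; numerator = 4(1) = 4; a_1 = (4)/(5/3) = 12/5
  n = 2: D(2) = 2(2 + 2/3) = 16/3; numerator = 4(12/5) + 1(1) = 53/5; a_2 = (53/5)/(16/3) = 159/80
  n = 3: D(3) = 3(3 + 2/3) = 11; numerator = 4(159/80) + 1(12/5) = 207/20; a_3 = (207/20)/(11) = 207/220

r = 1/3; a_0 = 1; a_1 = 12/5; a_2 = 159/80; a_3 = 207/220


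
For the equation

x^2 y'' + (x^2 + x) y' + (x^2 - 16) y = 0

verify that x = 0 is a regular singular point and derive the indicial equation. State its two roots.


Divide by x^2 to reach normal form y'' + P_1(x) y' + P_2(x) y = 0 with P_1(x) = 1 + 1/x and P_2(x) = 1 - 16/x^2.
x = 0 is a singular point because the y'-coefficient 1 + 1/x has a pole at x = 0 and the y-coefficient 1 - 16/x^2 has a pole at x = 0.
It is a regular singular point because x P_1(x) = p(x) = x + 1 and x^2 P_2(x) = q(x) = x^2 - 16 are polynomials, hence analytic at x = 0.
p(0) = 1,  q(0) = -16.
Indicial equation: r(r-1) + p(0) r + q(0) = 0, i.e. r^2 + (p(0) - 1) r + q(0) = 0, i.e. r^2 - 16 = 0.
Discriminant: (0)^2 - 4(-16) = 64, so r = (0 ± 8)/2.
Solving: r_1 = 4, r_2 = -4.

indicial: r^2 - 16 = 0; roots r_1 = 4, r_2 = -4


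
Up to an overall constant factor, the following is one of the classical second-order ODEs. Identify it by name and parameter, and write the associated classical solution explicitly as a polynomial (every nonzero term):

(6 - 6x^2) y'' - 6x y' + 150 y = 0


All three coefficients share the factor 6; dividing through by 6 gives  (1 - x^2) y'' - x y' + 25 y = 0.
This matches the Chebyshev equation (1 - x^2) y'' - x y' + n^2 y = 0 (note the -x y' term, not -2x y') with n^2 = 25, so n = 5; the polynomial solution is T_5(x).
With y = sum_k a_k x^k, matching x^k gives (k+2)(k+1) a_{k+2} = (k^2 - n^2) a_k = (k - 5)(k + 5) a_k. The right side vanishes at k = 5, so the series with the parity of 5 terminates at degree 5.
Standard normalization: leading coefficient of T_n is 2^(n-1), so a_5 = 2^4 = 16. Work downward with a_k = (k+1)(k+2) a_{k+2} / ((k - 5)(k + 5)):
  a_3 = (4)(5)(16) / ((3 - 5)(3 + 5)) = 320/(-16) = -20
  a_1 = (2)(3)(-20) / ((1 - 5)(1 + 5)) = -120/(-24) = 5
Hence T_5(x) = 16 x^5 - 20 x^3 + 5 x.

T_5(x); series = 16 x^5 - 20 x^3 + 5 x


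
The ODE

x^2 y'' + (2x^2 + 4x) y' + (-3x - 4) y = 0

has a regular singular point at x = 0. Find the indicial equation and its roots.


Divide by x^2 to reach normal form y'' + P_1(x) y' + P_2(x) y = 0 with P_1(x) = 2 + 4/x and P_2(x) = -3/x - 4/x^2.
x = 0 is a singular point because the y'-coefficient 2 + 4/x has a pole at x = 0 and the y-coefficient -3/x - 4/x^2 has a pole at x = 0.
It is a regular singular point because x P_1(x) = p(x) = 2x + 4 and x^2 P_2(x) = q(x) = -3x - 4 are polynomials, hence analytic at x = 0.
p(0) = 4,  q(0) = -4.
Indicial equation: r(r-1) + p(0) r + q(0) = 0, i.e. r^2 + (p(0) - 1) r + q(0) = 0, i.e. r^2 + 3 r - 4 = 0.
Discriminant: (3)^2 - 4(-4) = 25, so r = (-3 ± 5)/2.
Solving: r_1 = 1, r_2 = -4.

indicial: r^2 + 3 r - 4 = 0; roots r_1 = 1, r_2 = -4


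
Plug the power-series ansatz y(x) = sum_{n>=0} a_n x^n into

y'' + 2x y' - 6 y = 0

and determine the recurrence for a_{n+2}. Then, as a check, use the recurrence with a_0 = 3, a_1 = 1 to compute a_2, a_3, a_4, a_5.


Substitute y = sum_n a_n x^n.
y''(x) has coefficient (n+2)(n+1) a_{n+2} at x^n;
2 x y'(x) has coefficient 2 n a_n at x^n (shift);
-6 y(x) has coefficient -6 a_n at x^n.
Matching x^n: (n+2)(n+1) a_{n+2} + (2n - 6) a_n = 0.
Thus a_{n+2} = (-2n + 6) / ((n+1)(n+2)) * a_n.

Check with a_0 = 3, a_1 = 1 (apply the recurrence for n = 0, 1, 2, 3): a_0 = 3, a_1 = 1, a_2 = 9, a_3 = 2/3, a_4 = 3/2, a_5 = 0.

a_(n+2) = (-2n + 6) / ((n+1)(n+2)) * a_n; check: a_0 = 3, a_1 = 1, a_2 = 9, a_3 = 2/3, a_4 = 3/2, a_5 = 0


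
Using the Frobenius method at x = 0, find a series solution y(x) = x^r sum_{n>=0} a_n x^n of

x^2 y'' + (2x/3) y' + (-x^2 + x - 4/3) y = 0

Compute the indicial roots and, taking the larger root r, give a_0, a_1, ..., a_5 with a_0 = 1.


Write in Frobenius form y'' + (p(x)/x) y' + (q(x)/x^2) y = 0:
  p(x) = 2/3,  q(x) = -x^2 + x - 4/3.
Indicial equation: r(r-1) + (2/3) r + (-4/3) = 0 -> roots r_1 = 4/3, r_2 = -1.
Take r = r_1 = 4/3. Let y(x) = x^r sum_{n>=0} a_n x^n with a_0 = 1.
Substitute y = x^r sum a_n x^n and match x^{r+n}. The recurrence is
  D(n) a_n + 1 a_{n-1} - 1 a_{n-2} = 0,  where D(n) = (r+n)(r+n-1) + (2/3)(r+n) + (-4/3).
  a_n = [-1 a_{n-1} + 1 a_{n-2}] / D(n).
Since the indicial polynomial factors as (r - r_1)(r - r_2), D(n) = (r_1 + n - r_1)(r_1 + n - r_2) = n(n + 7/3).
Evaluating step by step (a_0 = 1):
  n = 1: D(1) = 1(1 + 7/3) = 10/3; numerator = -1(1) = -1; a_1 = (-1)/(10/3) = -3/10
  n = 2: D(2) = 2(2 + 7/3) = 26/3; numerator = -1(-3/10) + 1(1) = 13/10; a_2 = (13/10)/(26/3) = 3/20
  n = 3: D(3) = 3(3 + 7/3) = 16; numerator = -1(3/20) + 1(-3/10) = -9/20; a_3 = (-9/20)/(16) = -9/320
  n = 4: D(4) = 4(4 + 7/3) = 76/3; numerator = -1(-9/320) + 1(3/20) = 57/320; a_4 = (57/320)/(76/3) = 9/1280
  n = 5: D(5) = 5(5 + 7/3) = 110/3; numerator = -1(9/1280) + 1(-9/320) = -9/256; a_5 = (-9/256)/(110/3) = -27/28160

r = 4/3; a_0 = 1; a_1 = -3/10; a_2 = 3/20; a_3 = -9/320; a_4 = 9/1280; a_5 = -27/28160


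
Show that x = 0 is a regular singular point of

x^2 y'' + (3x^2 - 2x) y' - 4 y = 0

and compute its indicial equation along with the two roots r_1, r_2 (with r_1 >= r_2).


Divide by x^2 to reach normal form y'' + P_1(x) y' + P_2(x) y = 0 with P_1(x) = 3 - 2/x and P_2(x) = -4/x^2.
x = 0 is a singular point because the y'-coefficient 3 - 2/x has a pole at x = 0 and the y-coefficient -4/x^2 has a pole at x = 0.
It is a regular singular point because x P_1(x) = p(x) = 3x - 2 and x^2 P_2(x) = q(x) = -4 are polynomials, hence analytic at x = 0.
p(0) = -2,  q(0) = -4.
Indicial equation: r(r-1) + p(0) r + q(0) = 0, i.e. r^2 + (p(0) - 1) r + q(0) = 0, i.e. r^2 - 3 r - 4 = 0.
Discriminant: (-3)^2 - 4(-4) = 25, so r = (3 ± 5)/2.
Solving: r_1 = 4, r_2 = -1.

indicial: r^2 - 3 r - 4 = 0; roots r_1 = 4, r_2 = -1


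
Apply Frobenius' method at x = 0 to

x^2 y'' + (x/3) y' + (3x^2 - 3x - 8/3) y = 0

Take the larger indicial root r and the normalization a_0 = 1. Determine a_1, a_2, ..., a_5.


Write in Frobenius form y'' + (p(x)/x) y' + (q(x)/x^2) y = 0:
  p(x) = 1/3,  q(x) = 3x^2 - 3x - 8/3.
Indicial equation: r(r-1) + (1/3) r + (-8/3) = 0 -> roots r_1 = 2, r_2 = -4/3.
Take r = r_1 = 2. Let y(x) = x^r sum_{n>=0} a_n x^n with a_0 = 1.
Substitute y = x^r sum a_n x^n and match x^{r+n}. The recurrence is
  D(n) a_n - 3 a_{n-1} + 3 a_{n-2} = 0,  where D(n) = (r+n)(r+n-1) + (1/3)(r+n) + (-8/3).
  a_n = [3 a_{n-1} - 3 a_{n-2}] / D(n).
Since the indicial polynomial factors as (r - r_1)(r - r_2), D(n) = (r_1 + n - r_1)(r_1 + n - r_2) = n(n + 10/3).
Evaluating step by step (a_0 = 1):
  n = 1: D(1) = 1(1 + 10/3) = 13/3; numerator = 3(1) = 3; a_1 = (3)/(13/3) = 9/13
  n = 2: D(2) = 2(2 + 10/3) = 32/3; numerator = 3(9/13) - 3(1) = -12/13; a_2 = (-12/13)/(32/3) = -9/104
  n = 3: D(3) = 3(3 + 10/3) = 19; numerator = 3(-9/104) - 3(9/13) = -243/104; a_3 = (-243/104)/(19) = -243/1976
  n = 4: D(4) = 4(4 + 10/3) = 88/3; numerator = 3(-243/1976) - 3(-9/104) = -27/247; a_4 = (-27/247)/(88/3) = -81/21736
  n = 5: D(5) = 5(5 + 10/3) = 125/3; numerator = 3(-81/21736) - 3(-243/1976) = 972/2717; a_5 = (972/2717)/(125/3) = 2916/339625

r = 2; a_0 = 1; a_1 = 9/13; a_2 = -9/104; a_3 = -243/1976; a_4 = -81/21736; a_5 = 2916/339625


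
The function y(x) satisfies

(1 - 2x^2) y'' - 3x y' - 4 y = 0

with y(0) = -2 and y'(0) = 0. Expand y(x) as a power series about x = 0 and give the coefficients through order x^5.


Ansatz: y(x) = sum_{n>=0} a_n x^n, so y'(x) = sum_{n>=1} n a_n x^(n-1) and y''(x) = sum_{n>=2} n(n-1) a_n x^(n-2).
Substitute into P(x) y'' + Q(x) y' + R(x) y = 0 with P(x) = 1 - 2x^2, Q(x) = -3x, R(x) = -4, and match powers of x.
Initial conditions: a_0 = -2, a_1 = 0.
Setting the coefficient of each power of x to zero and solving order by order (substituting the coefficients already found):
  x^0: 2 a_2 - 4 a_0 = 0  ->  2 a_2 = 4 a_0 = -8  ->  a_2 = -4
  x^1: 6 a_3 - 7 a_1 = 0  ->  6 a_3 = 7 a_1 = 0  ->  a_3 = 0
  x^2: 12 a_4 - 14 a_2 = 0  ->  12 a_4 = 14 a_2 = -56  ->  a_4 = -14/3
  x^3: 20 a_5 - 25 a_3 = 0  ->  20 a_5 = 25 a_3 = 0  ->  a_5 = 0
Truncated series: y(x) = -2 - 4 x^2 - (14/3) x^4 + O(x^6).

a_0 = -2; a_1 = 0; a_2 = -4; a_3 = 0; a_4 = -14/3; a_5 = 0


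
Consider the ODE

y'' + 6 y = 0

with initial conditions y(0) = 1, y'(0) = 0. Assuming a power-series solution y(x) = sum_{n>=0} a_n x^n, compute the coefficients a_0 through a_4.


Ansatz: y(x) = sum_{n>=0} a_n x^n, so y'(x) = sum_{n>=1} n a_n x^(n-1) and y''(x) = sum_{n>=2} n(n-1) a_n x^(n-2).
Substitute into P(x) y'' + Q(x) y' + R(x) y = 0 with P(x) = 1, Q(x) = 0, R(x) = 6, and match powers of x.
Initial conditions: a_0 = 1, a_1 = 0.
Setting the coefficient of each power of x to zero and solving order by order (substituting the coefficients already found):
  x^0: 2 a_2 + 6 a_0 = 0  ->  2 a_2 = -6 a_0 = -6  ->  a_2 = -3
  x^1: 6 a_3 + 6 a_1 = 0  ->  6 a_3 = -6 a_1 = 0  ->  a_3 = 0
  x^2: 12 a_4 + 6 a_2 = 0  ->  12 a_4 = -6 a_2 = 18  ->  a_4 = 3/2
Truncated series: y(x) = 1 - 3 x^2 + (3/2) x^4 + O(x^5).

a_0 = 1; a_1 = 0; a_2 = -3; a_3 = 0; a_4 = 3/2


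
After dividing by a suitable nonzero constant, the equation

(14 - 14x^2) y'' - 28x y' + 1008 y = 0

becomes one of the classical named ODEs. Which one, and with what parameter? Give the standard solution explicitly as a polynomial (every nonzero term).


All three coefficients share the factor 14; dividing through by 14 gives  (1 - x^2) y'' - 2x y' + 72 y = 0.
This matches the Legendre equation (1 - x^2) y'' - 2x y' + n(n+1) y = 0 (note the -2x y' term) with n(n+1) = 72, so n = 8; the polynomial solution is P_8(x).
With y = sum_k a_k x^k, matching x^k gives (k+2)(k+1) a_{k+2} = [k(k+1) - n(n+1)] a_k = (k - 8)(k + 9) a_k. The right side vanishes at k = 8, so the series with the parity of 8 terminates at degree 8.
Standard normalization (P_n(1) = 1): leading coefficient (2n)!/(2^n (n!)^2) = 20922789888000/(256*1625702400) = 6435/128, so a_8 = 6435/128. Work downward with a_k = (k+1)(k+2) a_{k+2} / ((k - 8)(k + 9)):
  a_6 = (7)(8)(6435/128) / ((6 - 8)(6 + 9)) = (45045/16)/(-30) = -3003/32
  a_4 = (5)(6)(-3003/32) / ((4 - 8)(4 + 9)) = (-45045/16)/(-52) = 3465/64
  a_2 = (3)(4)(3465/64) / ((2 - 8)(2 + 9)) = (10395/16)/(-66) = -315/32
  a_0 = (1)(2)(-315/32) / ((0 - 8)(0 + 9)) = (-315/16)/(-72) = 35/128
Hence P_8(x) = 6435 x^8/128 - 3003 x^6/32 + 3465 x^4/64 - 315 x^2/32 + 35/128.

P_8(x); series = 6435 x^8/128 - 3003 x^6/32 + 3465 x^4/64 - 315 x^2/32 + 35/128


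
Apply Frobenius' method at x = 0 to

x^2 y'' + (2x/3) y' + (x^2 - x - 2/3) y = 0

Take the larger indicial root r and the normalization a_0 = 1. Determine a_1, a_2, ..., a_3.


Write in Frobenius form y'' + (p(x)/x) y' + (q(x)/x^2) y = 0:
  p(x) = 2/3,  q(x) = x^2 - x - 2/3.
Indicial equation: r(r-1) + (2/3) r + (-2/3) = 0 -> roots r_1 = 1, r_2 = -2/3.
Take r = r_1 = 1. Let y(x) = x^r sum_{n>=0} a_n x^n with a_0 = 1.
Substitute y = x^r sum a_n x^n and match x^{r+n}. The recurrence is
  D(n) a_n - 1 a_{n-1} + 1 a_{n-2} = 0,  where D(n) = (r+n)(r+n-1) + (2/3)(r+n) + (-2/3).
  a_n = [1 a_{n-1} - 1 a_{n-2}] / D(n).
Since the indicial polynomial factors as (r - r_1)(r - r_2), D(n) = (r_1 + n - r_1)(r_1 + n - r_2) = n(n + 5/3).
Evaluating step by step (a_0 = 1):
  n = 1: D(1) = 1(1 + 5/3) = 8/3; numerator = 1(1) = 1; a_1 = (1)/(8/3) = 3/8
  n = 2: D(2) = 2(2 + 5/3) = 22/3; numerator = 1(3/8) - 1(1) = -5/8; a_2 = (-5/8)/(22/3) = -15/176
  n = 3: D(3) = 3(3 + 5/3) = 14; numerator = 1(-15/176) - 1(3/8) = -81/176; a_3 = (-81/176)/(14) = -81/2464

r = 1; a_0 = 1; a_1 = 3/8; a_2 = -15/176; a_3 = -81/2464


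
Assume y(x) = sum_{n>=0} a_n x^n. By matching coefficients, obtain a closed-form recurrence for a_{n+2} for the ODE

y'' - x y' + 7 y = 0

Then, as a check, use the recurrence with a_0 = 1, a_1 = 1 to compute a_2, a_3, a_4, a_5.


Substitute y = sum_n a_n x^n.
y''(x) has coefficient (n+2)(n+1) a_{n+2} at x^n;
-x y'(x) has coefficient -n a_n at x^n (shift);
7 y(x) has coefficient 7 a_n at x^n.
Matching x^n: (n+2)(n+1) a_{n+2} + (-n + 7) a_n = 0.
Thus a_{n+2} = (n - 7) / ((n+1)(n+2)) * a_n.

Check with a_0 = 1, a_1 = 1 (apply the recurrence for n = 0, 1, 2, 3): a_0 = 1, a_1 = 1, a_2 = -7/2, a_3 = -1, a_4 = 35/24, a_5 = 1/5.

a_(n+2) = (n - 7) / ((n+1)(n+2)) * a_n; check: a_0 = 1, a_1 = 1, a_2 = -7/2, a_3 = -1, a_4 = 35/24, a_5 = 1/5


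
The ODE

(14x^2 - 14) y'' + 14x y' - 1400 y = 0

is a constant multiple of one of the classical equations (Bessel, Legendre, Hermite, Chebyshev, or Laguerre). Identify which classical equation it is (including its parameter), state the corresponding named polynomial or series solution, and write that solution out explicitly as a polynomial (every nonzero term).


All three coefficients share the factor -14; dividing through by -14 gives  (1 - x^2) y'' - x y' + 100 y = 0.
This matches the Chebyshev equation (1 - x^2) y'' - x y' + n^2 y = 0 (note the -x y' term, not -2x y') with n^2 = 100, so n = 10; the polynomial solution is T_10(x).
With y = sum_k a_k x^k, matching x^k gives (k+2)(k+1) a_{k+2} = (k^2 - n^2) a_k = (k - 10)(k + 10) a_k. The right side vanishes at k = 10, so the series with the parity of 10 terminates at degree 10.
Standard normalization: leading coefficient of T_n is 2^(n-1), so a_10 = 2^9 = 512. Work downward with a_k = (k+1)(k+2) a_{k+2} / ((k - 10)(k + 10)):
  a_8 = (9)(10)(512) / ((8 - 10)(8 + 10)) = 46080/(-36) = -1280
  a_6 = (7)(8)(-1280) / ((6 - 10)(6 + 10)) = -71680/(-64) = 1120
  a_4 = (5)(6)(1120) / ((4 - 10)(4 + 10)) = 33600/(-84) = -400
  a_2 = (3)(4)(-400) / ((2 - 10)(2 + 10)) = -4800/(-96) = 50
  a_0 = (1)(2)(50) / ((0 - 10)(0 + 10)) = 100/(-100) = -1
Hence T_10(x) = 512 x^10 - 1280 x^8 + 1120 x^6 - 400 x^4 + 50 x^2 - 1.

T_10(x); series = 512 x^10 - 1280 x^8 + 1120 x^6 - 400 x^4 + 50 x^2 - 1


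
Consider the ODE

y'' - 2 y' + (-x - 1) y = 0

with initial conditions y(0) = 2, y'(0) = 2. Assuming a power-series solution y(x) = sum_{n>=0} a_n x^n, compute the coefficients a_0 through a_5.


Ansatz: y(x) = sum_{n>=0} a_n x^n, so y'(x) = sum_{n>=1} n a_n x^(n-1) and y''(x) = sum_{n>=2} n(n-1) a_n x^(n-2).
Substitute into P(x) y'' + Q(x) y' + R(x) y = 0 with P(x) = 1, Q(x) = -2, R(x) = -x - 1, and match powers of x.
Initial conditions: a_0 = 2, a_1 = 2.
Setting the coefficient of each power of x to zero and solving order by order (substituting the coefficients already found):
  x^0: 2 a_2 - 2 a_1 - a_0 = 0  ->  2 a_2 = 2 a_1 + a_0 = 6  ->  a_2 = 3
  x^1: 6 a_3 - 4 a_2 - a_1 - a_0 = 0  ->  6 a_3 = 4 a_2 + a_1 + a_0 = 16  ->  a_3 = 8/3
  x^2: 12 a_4 - 6 a_3 - a_2 - a_1 = 0  ->  12 a_4 = 6 a_3 + a_2 + a_1 = 21  ->  a_4 = 7/4
  x^3: 20 a_5 - 8 a_4 - a_3 - a_2 = 0  ->  20 a_5 = 8 a_4 + a_3 + a_2 = 59/3  ->  a_5 = 59/60
Truncated series: y(x) = 2 + 2 x + 3 x^2 + (8/3) x^3 + (7/4) x^4 + (59/60) x^5 + O(x^6).

a_0 = 2; a_1 = 2; a_2 = 3; a_3 = 8/3; a_4 = 7/4; a_5 = 59/60


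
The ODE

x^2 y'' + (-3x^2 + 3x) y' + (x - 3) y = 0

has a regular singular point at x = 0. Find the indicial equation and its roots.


Divide by x^2 to reach normal form y'' + P_1(x) y' + P_2(x) y = 0 with P_1(x) = -3 + 3/x and P_2(x) = 1/x - 3/x^2.
x = 0 is a singular point because the y'-coefficient -3 + 3/x has a pole at x = 0 and the y-coefficient 1/x - 3/x^2 has a pole at x = 0.
It is a regular singular point because x P_1(x) = p(x) = 3 - 3x and x^2 P_2(x) = q(x) = x - 3 are polynomials, hence analytic at x = 0.
p(0) = 3,  q(0) = -3.
Indicial equation: r(r-1) + p(0) r + q(0) = 0, i.e. r^2 + (p(0) - 1) r + q(0) = 0, i.e. r^2 + 2 r - 3 = 0.
Discriminant: (2)^2 - 4(-3) = 16, so r = (-2 ± 4)/2.
Solving: r_1 = 1, r_2 = -3.

indicial: r^2 + 2 r - 3 = 0; roots r_1 = 1, r_2 = -3


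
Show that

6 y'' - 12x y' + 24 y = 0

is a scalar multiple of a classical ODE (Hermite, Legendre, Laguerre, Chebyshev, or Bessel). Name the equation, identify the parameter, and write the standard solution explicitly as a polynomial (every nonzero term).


All three coefficients share the factor 6; dividing through by 6 gives  y'' - 2x y' + 4 y = 0.
This matches the Hermite equation y'' - 2x y' + 2n y = 0 with 2n = 4, so n = 2; the polynomial solution is H_2(x).
With y = sum_k a_k x^k, matching x^k gives (k+2)(k+1) a_{k+2} = 2(k - n) a_k = 2(k - 2) a_k. The right side vanishes at k = 2, so the series with the parity of 2 terminates at degree 2.
Standard normalization: leading coefficient of H_n is 2^n, so a_2 = 2^2 = 4. Work downward with a_k = (k+1)(k+2) a_{k+2} / (2(k - n)):
  a_0 = (1)(2)(4) / (2(0 - 2)) = 8/(-4) = -2
Hence H_2(x) = 4 x^2 - 2.

H_2(x); series = 4 x^2 - 2


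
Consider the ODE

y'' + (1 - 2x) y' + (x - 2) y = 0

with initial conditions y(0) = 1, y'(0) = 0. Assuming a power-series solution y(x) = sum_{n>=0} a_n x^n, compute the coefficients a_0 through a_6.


Ansatz: y(x) = sum_{n>=0} a_n x^n, so y'(x) = sum_{n>=1} n a_n x^(n-1) and y''(x) = sum_{n>=2} n(n-1) a_n x^(n-2).
Substitute into P(x) y'' + Q(x) y' + R(x) y = 0 with P(x) = 1, Q(x) = 1 - 2x, R(x) = x - 2, and match powers of x.
Initial conditions: a_0 = 1, a_1 = 0.
Setting the coefficient of each power of x to zero and solving order by order (substituting the coefficients already found):
  x^0: 2 a_2 + a_1 - 2 a_0 = 0  ->  2 a_2 = -a_1 + 2 a_0 = 2  ->  a_2 = 1
  x^1: 6 a_3 + 2 a_2 - 4 a_1 + a_0 = 0  ->  6 a_3 = -2 a_2 + 4 a_1 - a_0 = -3  ->  a_3 = -1/2
  x^2: 12 a_4 + 3 a_3 - 6 a_2 + a_1 = 0  ->  12 a_4 = -3 a_3 + 6 a_2 - a_1 = 15/2  ->  a_4 = 5/8
  x^3: 20 a_5 + 4 a_4 - 8 a_3 + a_2 = 0  ->  20 a_5 = -4 a_4 + 8 a_3 - a_2 = -15/2  ->  a_5 = -3/8
  x^4: 30 a_6 + 5 a_5 - 10 a_4 + a_3 = 0  ->  30 a_6 = -5 a_5 + 10 a_4 - a_3 = 69/8  ->  a_6 = 23/80
Truncated series: y(x) = 1 + x^2 - (1/2) x^3 + (5/8) x^4 - (3/8) x^5 + (23/80) x^6 + O(x^7).

a_0 = 1; a_1 = 0; a_2 = 1; a_3 = -1/2; a_4 = 5/8; a_5 = -3/8; a_6 = 23/80


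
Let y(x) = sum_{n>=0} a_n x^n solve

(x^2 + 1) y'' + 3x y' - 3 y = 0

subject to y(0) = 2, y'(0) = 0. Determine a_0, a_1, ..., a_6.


Ansatz: y(x) = sum_{n>=0} a_n x^n, so y'(x) = sum_{n>=1} n a_n x^(n-1) and y''(x) = sum_{n>=2} n(n-1) a_n x^(n-2).
Substitute into P(x) y'' + Q(x) y' + R(x) y = 0 with P(x) = x^2 + 1, Q(x) = 3x, R(x) = -3, and match powers of x.
Initial conditions: a_0 = 2, a_1 = 0.
Setting the coefficient of each power of x to zero and solving order by order (substituting the coefficients already found):
  x^0: 2 a_2 - 3 a_0 = 0  ->  2 a_2 = 3 a_0 = 6  ->  a_2 = 3
  x^1: 6 a_3 = 0  ->  a_3 = 0
  x^2: 12 a_4 + 5 a_2 = 0  ->  12 a_4 = -5 a_2 = -15  ->  a_4 = -5/4
  x^3: 20 a_5 + 12 a_3 = 0  ->  20 a_5 = -12 a_3 = 0  ->  a_5 = 0
  x^4: 30 a_6 + 21 a_4 = 0  ->  30 a_6 = -21 a_4 = 105/4  ->  a_6 = 7/8
Truncated series: y(x) = 2 + 3 x^2 - (5/4) x^4 + (7/8) x^6 + O(x^7).

a_0 = 2; a_1 = 0; a_2 = 3; a_3 = 0; a_4 = -5/4; a_5 = 0; a_6 = 7/8


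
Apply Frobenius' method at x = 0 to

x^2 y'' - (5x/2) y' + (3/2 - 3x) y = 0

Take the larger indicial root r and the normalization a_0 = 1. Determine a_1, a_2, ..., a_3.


Write in Frobenius form y'' + (p(x)/x) y' + (q(x)/x^2) y = 0:
  p(x) = -5/2,  q(x) = 3/2 - 3x.
Indicial equation: r(r-1) + (-5/2) r + (3/2) = 0 -> roots r_1 = 3, r_2 = 1/2.
Take r = r_1 = 3. Let y(x) = x^r sum_{n>=0} a_n x^n with a_0 = 1.
Substitute y = x^r sum a_n x^n and match x^{r+n}. The recurrence is
  D(n) a_n - 3 a_{n-1} = 0,  where D(n) = (r+n)(r+n-1) + (-5/2)(r+n) + (3/2).
  a_n = 3 / D(n) * a_{n-1}.
Since the indicial polynomial factors as (r - r_1)(r - r_2), D(n) = (r_1 + n - r_1)(r_1 + n - r_2) = n(n + 5/2).
Evaluating step by step (a_0 = 1):
  n = 1: D(1) = 1(1 + 5/2) = 7/2; numerator = 3(1) = 3; a_1 = (3)/(7/2) = 6/7
  n = 2: D(2) = 2(2 + 5/2) = 9; numerator = 3(6/7) = 18/7; a_2 = (18/7)/(9) = 2/7
  n = 3: D(3) = 3(3 + 5/2) = 33/2; numerator = 3(2/7) = 6/7; a_3 = (6/7)/(33/2) = 4/77

r = 3; a_0 = 1; a_1 = 6/7; a_2 = 2/7; a_3 = 4/77


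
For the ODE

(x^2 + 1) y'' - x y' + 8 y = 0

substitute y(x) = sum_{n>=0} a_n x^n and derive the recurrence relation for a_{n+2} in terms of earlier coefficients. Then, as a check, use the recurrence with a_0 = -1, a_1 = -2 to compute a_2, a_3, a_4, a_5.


Substitute y = sum_n a_n x^n.
(1 + 1 x^2) y'' contributes (n+2)(n+1) a_{n+2} + n(n-1) a_n at x^n.
-x y'(x) contributes -n a_n at x^n.
8 y(x) contributes 8 a_n at x^n.
Matching x^n: (n+2)(n+1) a_{n+2} + (n(n-1) - n + 8) a_n = 0.
Thus a_{n+2} = (-n(n-1) + n - 8) / ((n+1)(n+2)) * a_n.

Check with a_0 = -1, a_1 = -2 (apply the recurrence for n = 0, 1, 2, 3): a_0 = -1, a_1 = -2, a_2 = 4, a_3 = 7/3, a_4 = -8/3, a_5 = -77/60.

a_(n+2) = (-n(n-1) + n - 8) / ((n+1)(n+2)) * a_n; check: a_0 = -1, a_1 = -2, a_2 = 4, a_3 = 7/3, a_4 = -8/3, a_5 = -77/60


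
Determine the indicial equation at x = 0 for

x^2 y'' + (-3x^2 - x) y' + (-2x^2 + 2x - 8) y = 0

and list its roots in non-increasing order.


Divide by x^2 to reach normal form y'' + P_1(x) y' + P_2(x) y = 0 with P_1(x) = -3 - 1/x and P_2(x) = -2 + 2/x - 8/x^2.
x = 0 is a singular point because the y'-coefficient -3 - 1/x has a pole at x = 0 and the y-coefficient -2 + 2/x - 8/x^2 has a pole at x = 0.
It is a regular singular point because x P_1(x) = p(x) = -3x - 1 and x^2 P_2(x) = q(x) = -2x^2 + 2x - 8 are polynomials, hence analytic at x = 0.
p(0) = -1,  q(0) = -8.
Indicial equation: r(r-1) + p(0) r + q(0) = 0, i.e. r^2 + (p(0) - 1) r + q(0) = 0, i.e. r^2 - 2 r - 8 = 0.
Discriminant: (-2)^2 - 4(-8) = 36, so r = (2 ± 6)/2.
Solving: r_1 = 4, r_2 = -2.

indicial: r^2 - 2 r - 8 = 0; roots r_1 = 4, r_2 = -2


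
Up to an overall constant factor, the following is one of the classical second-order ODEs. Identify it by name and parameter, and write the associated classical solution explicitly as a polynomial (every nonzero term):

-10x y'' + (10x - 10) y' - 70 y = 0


All three coefficients share the factor -10; dividing through by -10 gives  x y'' + (1 - x) y' + 7 y = 0.
This matches the Laguerre equation x y'' + (1 - x) y' + n y = 0 with n = 7; the polynomial solution is L_7(x).
With y = sum_k a_k x^k, matching x^k gives (k+1)k a_{k+1} + (k+1) a_{k+1} - k a_k + n a_k = 0, i.e. (k+1)^2 a_{k+1} = (k - n) a_k = (k - 7) a_k. The right side vanishes at k = 7, so the series terminates at degree 7.
Standard normalization L_n(0) = 1 gives a_0 = 1. Work upward with a_{k+1} = (k - 7) a_k / (k+1)^2:
  a_1 = (0 - 7)(1) / 1^2 = -7/1 = -7
  a_2 = (1 - 7)(-7) / 2^2 = 42/4 = 21/2
  a_3 = (2 - 7)(21/2) / 3^2 = (-105/2)/9 = -35/6
  a_4 = (3 - 7)(-35/6) / 4^2 = (70/3)/16 = 35/24
  a_5 = (4 - 7)(35/24) / 5^2 = (-35/8)/25 = -7/40
  a_6 = (5 - 7)(-7/40) / 6^2 = (7/20)/36 = 7/720
  a_7 = (6 - 7)(7/720) / 7^2 = (-7/720)/49 = -1/5040
Hence L_7(x) = -x^7/5040 + 7 x^6/720 - 7 x^5/40 + 35 x^4/24 - 35 x^3/6 + 21 x^2/2 - 7 x + 1.

L_7(x); series = -x^7/5040 + 7 x^6/720 - 7 x^5/40 + 35 x^4/24 - 35 x^3/6 + 21 x^2/2 - 7 x + 1


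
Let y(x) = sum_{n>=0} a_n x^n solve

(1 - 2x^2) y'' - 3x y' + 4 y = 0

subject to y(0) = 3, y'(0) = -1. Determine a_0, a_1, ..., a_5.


Ansatz: y(x) = sum_{n>=0} a_n x^n, so y'(x) = sum_{n>=1} n a_n x^(n-1) and y''(x) = sum_{n>=2} n(n-1) a_n x^(n-2).
Substitute into P(x) y'' + Q(x) y' + R(x) y = 0 with P(x) = 1 - 2x^2, Q(x) = -3x, R(x) = 4, and match powers of x.
Initial conditions: a_0 = 3, a_1 = -1.
Setting the coefficient of each power of x to zero and solving order by order (substituting the coefficients already found):
  x^0: 2 a_2 + 4 a_0 = 0  ->  2 a_2 = -4 a_0 = -12  ->  a_2 = -6
  x^1: 6 a_3 + a_1 = 0  ->  6 a_3 = -a_1 = 1  ->  a_3 = 1/6
  x^2: 12 a_4 - 6 a_2 = 0  ->  12 a_4 = 6 a_2 = -36  ->  a_4 = -3
  x^3: 20 a_5 - 17 a_3 = 0  ->  20 a_5 = 17 a_3 = 17/6  ->  a_5 = 17/120
Truncated series: y(x) = 3 - x - 6 x^2 + (1/6) x^3 - 3 x^4 + (17/120) x^5 + O(x^6).

a_0 = 3; a_1 = -1; a_2 = -6; a_3 = 1/6; a_4 = -3; a_5 = 17/120


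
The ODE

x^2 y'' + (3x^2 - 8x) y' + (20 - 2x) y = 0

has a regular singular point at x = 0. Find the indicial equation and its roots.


Divide by x^2 to reach normal form y'' + P_1(x) y' + P_2(x) y = 0 with P_1(x) = 3 - 8/x and P_2(x) = -2/x + 20/x^2.
x = 0 is a singular point because the y'-coefficient 3 - 8/x has a pole at x = 0 and the y-coefficient -2/x + 20/x^2 has a pole at x = 0.
It is a regular singular point because x P_1(x) = p(x) = 3x - 8 and x^2 P_2(x) = q(x) = 20 - 2x are polynomials, hence analytic at x = 0.
p(0) = -8,  q(0) = 20.
Indicial equation: r(r-1) + p(0) r + q(0) = 0, i.e. r^2 + (p(0) - 1) r + q(0) = 0, i.e. r^2 - 9 r + 20 = 0.
Discriminant: (-9)^2 - 4(20) = 1, so r = (9 ± 1)/2.
Solving: r_1 = 5, r_2 = 4.

indicial: r^2 - 9 r + 20 = 0; roots r_1 = 5, r_2 = 4


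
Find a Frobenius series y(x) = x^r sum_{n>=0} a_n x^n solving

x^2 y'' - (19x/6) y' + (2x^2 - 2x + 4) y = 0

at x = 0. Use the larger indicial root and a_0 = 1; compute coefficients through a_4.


Write in Frobenius form y'' + (p(x)/x) y' + (q(x)/x^2) y = 0:
  p(x) = -19/6,  q(x) = 2x^2 - 2x + 4.
Indicial equation: r(r-1) + (-19/6) r + (4) = 0 -> roots r_1 = 8/3, r_2 = 3/2.
Take r = r_1 = 8/3. Let y(x) = x^r sum_{n>=0} a_n x^n with a_0 = 1.
Substitute y = x^r sum a_n x^n and match x^{r+n}. The recurrence is
  D(n) a_n - 2 a_{n-1} + 2 a_{n-2} = 0,  where D(n) = (r+n)(r+n-1) + (-19/6)(r+n) + (4).
  a_n = [2 a_{n-1} - 2 a_{n-2}] / D(n).
Since the indicial polynomial factors as (r - r_1)(r - r_2), D(n) = (r_1 + n - r_1)(r_1 + n - r_2) = n(n + 7/6).
Evaluating step by step (a_0 = 1):
  n = 1: D(1) = 1(1 + 7/6) = 13/6; numerator = 2(1) = 2; a_1 = (2)/(13/6) = 12/13
  n = 2: D(2) = 2(2 + 7/6) = 19/3; numerator = 2(12/13) - 2(1) = -2/13; a_2 = (-2/13)/(19/3) = -6/247
  n = 3: D(3) = 3(3 + 7/6) = 25/2; numerator = 2(-6/247) - 2(12/13) = -36/19; a_3 = (-36/19)/(25/2) = -72/475
  n = 4: D(4) = 4(4 + 7/6) = 62/3; numerator = 2(-72/475) - 2(-6/247) = -1572/6175; a_4 = (-1572/6175)/(62/3) = -2358/191425

r = 8/3; a_0 = 1; a_1 = 12/13; a_2 = -6/247; a_3 = -72/475; a_4 = -2358/191425


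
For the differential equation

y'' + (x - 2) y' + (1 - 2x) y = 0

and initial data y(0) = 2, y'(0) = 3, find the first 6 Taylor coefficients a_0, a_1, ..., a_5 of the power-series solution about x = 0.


Ansatz: y(x) = sum_{n>=0} a_n x^n, so y'(x) = sum_{n>=1} n a_n x^(n-1) and y''(x) = sum_{n>=2} n(n-1) a_n x^(n-2).
Substitute into P(x) y'' + Q(x) y' + R(x) y = 0 with P(x) = 1, Q(x) = x - 2, R(x) = 1 - 2x, and match powers of x.
Initial conditions: a_0 = 2, a_1 = 3.
Setting the coefficient of each power of x to zero and solving order by order (substituting the coefficients already found):
  x^0: 2 a_2 - 2 a_1 + a_0 = 0  ->  2 a_2 = 2 a_1 - a_0 = 4  ->  a_2 = 2
  x^1: 6 a_3 - 4 a_2 + 2 a_1 - 2 a_0 = 0  ->  6 a_3 = 4 a_2 - 2 a_1 + 2 a_0 = 6  ->  a_3 = 1
  x^2: 12 a_4 - 6 a_3 + 3 a_2 - 2 a_1 = 0  ->  12 a_4 = 6 a_3 - 3 a_2 + 2 a_1 = 6  ->  a_4 = 1/2
  x^3: 20 a_5 - 8 a_4 + 4 a_3 - 2 a_2 = 0  ->  20 a_5 = 8 a_4 - 4 a_3 + 2 a_2 = 4  ->  a_5 = 1/5
Truncated series: y(x) = 2 + 3 x + 2 x^2 + x^3 + (1/2) x^4 + (1/5) x^5 + O(x^6).

a_0 = 2; a_1 = 3; a_2 = 2; a_3 = 1; a_4 = 1/2; a_5 = 1/5


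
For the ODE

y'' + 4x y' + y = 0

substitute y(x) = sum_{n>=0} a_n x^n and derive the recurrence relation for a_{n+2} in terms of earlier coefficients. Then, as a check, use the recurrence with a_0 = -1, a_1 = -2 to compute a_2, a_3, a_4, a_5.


Substitute y = sum_n a_n x^n.
y''(x) has coefficient (n+2)(n+1) a_{n+2} at x^n;
4 x y'(x) has coefficient 4 n a_n at x^n (shift);
y(x) has coefficient 1 a_n at x^n.
Matching x^n: (n+2)(n+1) a_{n+2} + (4n + 1) a_n = 0.
Thus a_{n+2} = (-4n - 1) / ((n+1)(n+2)) * a_n.

Check with a_0 = -1, a_1 = -2 (apply the recurrence for n = 0, 1, 2, 3): a_0 = -1, a_1 = -2, a_2 = 1/2, a_3 = 5/3, a_4 = -3/8, a_5 = -13/12.

a_(n+2) = (-4n - 1) / ((n+1)(n+2)) * a_n; check: a_0 = -1, a_1 = -2, a_2 = 1/2, a_3 = 5/3, a_4 = -3/8, a_5 = -13/12


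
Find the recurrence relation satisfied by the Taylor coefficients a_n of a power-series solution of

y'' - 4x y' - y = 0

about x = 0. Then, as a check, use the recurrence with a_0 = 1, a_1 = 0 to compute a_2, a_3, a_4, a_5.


Substitute y = sum_n a_n x^n.
y''(x) has coefficient (n+2)(n+1) a_{n+2} at x^n;
-4 x y'(x) has coefficient -4 n a_n at x^n (shift);
-y(x) has coefficient -1 a_n at x^n.
Matching x^n: (n+2)(n+1) a_{n+2} + (-4n - 1) a_n = 0.
Thus a_{n+2} = (4n + 1) / ((n+1)(n+2)) * a_n.

Check with a_0 = 1, a_1 = 0 (apply the recurrence for n = 0, 1, 2, 3): a_0 = 1, a_1 = 0, a_2 = 1/2, a_3 = 0, a_4 = 3/8, a_5 = 0.

a_(n+2) = (4n + 1) / ((n+1)(n+2)) * a_n; check: a_0 = 1, a_1 = 0, a_2 = 1/2, a_3 = 0, a_4 = 3/8, a_5 = 0


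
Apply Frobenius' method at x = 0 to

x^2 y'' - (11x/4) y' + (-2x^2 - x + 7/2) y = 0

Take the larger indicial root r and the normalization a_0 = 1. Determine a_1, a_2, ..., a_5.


Write in Frobenius form y'' + (p(x)/x) y' + (q(x)/x^2) y = 0:
  p(x) = -11/4,  q(x) = -2x^2 - x + 7/2.
Indicial equation: r(r-1) + (-11/4) r + (7/2) = 0 -> roots r_1 = 2, r_2 = 7/4.
Take r = r_1 = 2. Let y(x) = x^r sum_{n>=0} a_n x^n with a_0 = 1.
Substitute y = x^r sum a_n x^n and match x^{r+n}. The recurrence is
  D(n) a_n - 1 a_{n-1} - 2 a_{n-2} = 0,  where D(n) = (r+n)(r+n-1) + (-11/4)(r+n) + (7/2).
  a_n = [1 a_{n-1} + 2 a_{n-2}] / D(n).
Since the indicial polynomial factors as (r - r_1)(r - r_2), D(n) = (r_1 + n - r_1)(r_1 + n - r_2) = n(n + 1/4).
Evaluating step by step (a_0 = 1):
  n = 1: D(1) = 1(1 + 1/4) = 5/4; numerator = 1(1) = 1; a_1 = (1)/(5/4) = 4/5
  n = 2: D(2) = 2(2 + 1/4) = 9/2; numerator = 1(4/5) + 2(1) = 14/5; a_2 = (14/5)/(9/2) = 28/45
  n = 3: D(3) = 3(3 + 1/4) = 39/4; numerator = 1(28/45) + 2(4/5) = 20/9; a_3 = (20/9)/(39/4) = 80/351
  n = 4: D(4) = 4(4 + 1/4) = 17; numerator = 1(80/351) + 2(28/45) = 2584/1755; a_4 = (2584/1755)/(17) = 152/1755
  n = 5: D(5) = 5(5 + 1/4) = 105/4; numerator = 1(152/1755) + 2(80/351) = 952/1755; a_5 = (952/1755)/(105/4) = 544/26325

r = 2; a_0 = 1; a_1 = 4/5; a_2 = 28/45; a_3 = 80/351; a_4 = 152/1755; a_5 = 544/26325


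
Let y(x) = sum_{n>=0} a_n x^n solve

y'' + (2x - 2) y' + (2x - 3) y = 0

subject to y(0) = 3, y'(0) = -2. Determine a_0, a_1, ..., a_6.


Ansatz: y(x) = sum_{n>=0} a_n x^n, so y'(x) = sum_{n>=1} n a_n x^(n-1) and y''(x) = sum_{n>=2} n(n-1) a_n x^(n-2).
Substitute into P(x) y'' + Q(x) y' + R(x) y = 0 with P(x) = 1, Q(x) = 2x - 2, R(x) = 2x - 3, and match powers of x.
Initial conditions: a_0 = 3, a_1 = -2.
Setting the coefficient of each power of x to zero and solving order by order (substituting the coefficients already found):
  x^0: 2 a_2 - 2 a_1 - 3 a_0 = 0  ->  2 a_2 = 2 a_1 + 3 a_0 = 5  ->  a_2 = 5/2
  x^1: 6 a_3 - 4 a_2 - a_1 + 2 a_0 = 0  ->  6 a_3 = 4 a_2 + a_1 - 2 a_0 = 2  ->  a_3 = 1/3
  x^2: 12 a_4 - 6 a_3 + a_2 + 2 a_1 = 0  ->  12 a_4 = 6 a_3 - a_2 - 2 a_1 = 7/2  ->  a_4 = 7/24
  x^3: 20 a_5 - 8 a_4 + 3 a_3 + 2 a_2 = 0  ->  20 a_5 = 8 a_4 - 3 a_3 - 2 a_2 = -11/3  ->  a_5 = -11/60
  x^4: 30 a_6 - 10 a_5 + 5 a_4 + 2 a_3 = 0  ->  30 a_6 = 10 a_5 - 5 a_4 - 2 a_3 = -95/24  ->  a_6 = -19/144
Truncated series: y(x) = 3 - 2 x + (5/2) x^2 + (1/3) x^3 + (7/24) x^4 - (11/60) x^5 - (19/144) x^6 + O(x^7).

a_0 = 3; a_1 = -2; a_2 = 5/2; a_3 = 1/3; a_4 = 7/24; a_5 = -11/60; a_6 = -19/144


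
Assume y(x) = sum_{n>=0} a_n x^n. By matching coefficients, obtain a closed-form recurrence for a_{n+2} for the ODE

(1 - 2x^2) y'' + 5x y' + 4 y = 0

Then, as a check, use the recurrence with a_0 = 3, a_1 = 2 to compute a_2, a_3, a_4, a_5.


Substitute y = sum_n a_n x^n.
(1 - 2 x^2) y'' contributes (n+2)(n+1) a_{n+2} - 2 n(n-1) a_n at x^n.
5 x y'(x) contributes 5 n a_n at x^n.
4 y(x) contributes 4 a_n at x^n.
Matching x^n: (n+2)(n+1) a_{n+2} + (-2 n(n-1) + 5 n + 4) a_n = 0.
Thus a_{n+2} = (2 n(n-1) - 5 n - 4) / ((n+1)(n+2)) * a_n.

Check with a_0 = 3, a_1 = 2 (apply the recurrence for n = 0, 1, 2, 3): a_0 = 3, a_1 = 2, a_2 = -6, a_3 = -3, a_4 = 5, a_5 = 21/20.

a_(n+2) = (2 n(n-1) - 5 n - 4) / ((n+1)(n+2)) * a_n; check: a_0 = 3, a_1 = 2, a_2 = -6, a_3 = -3, a_4 = 5, a_5 = 21/20


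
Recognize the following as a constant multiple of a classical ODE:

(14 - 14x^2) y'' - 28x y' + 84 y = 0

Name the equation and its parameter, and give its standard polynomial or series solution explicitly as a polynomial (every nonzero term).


All three coefficients share the factor 14; dividing through by 14 gives  (1 - x^2) y'' - 2x y' + 6 y = 0.
This matches the Legendre equation (1 - x^2) y'' - 2x y' + n(n+1) y = 0 (note the -2x y' term) with n(n+1) = 6, so n = 2; the polynomial solution is P_2(x).
With y = sum_k a_k x^k, matching x^k gives (k+2)(k+1) a_{k+2} = [k(k+1) - n(n+1)] a_k = (k - 2)(k + 3) a_k. The right side vanishes at k = 2, so the series with the parity of 2 terminates at degree 2.
Standard normalization (P_n(1) = 1): leading coefficient (2n)!/(2^n (n!)^2) = 24/(4*4) = 3/2, so a_2 = 3/2. Work downward with a_k = (k+1)(k+2) a_{k+2} / ((k - 2)(k + 3)):
  a_0 = (1)(2)(3/2) / ((0 - 2)(0 + 3)) = 3/(-6) = -1/2
Hence P_2(x) = 3 x^2/2 - 1/2.

P_2(x); series = 3 x^2/2 - 1/2


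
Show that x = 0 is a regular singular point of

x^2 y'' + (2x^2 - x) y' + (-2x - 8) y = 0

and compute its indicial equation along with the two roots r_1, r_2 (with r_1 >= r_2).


Divide by x^2 to reach normal form y'' + P_1(x) y' + P_2(x) y = 0 with P_1(x) = 2 - 1/x and P_2(x) = -2/x - 8/x^2.
x = 0 is a singular point because the y'-coefficient 2 - 1/x has a pole at x = 0 and the y-coefficient -2/x - 8/x^2 has a pole at x = 0.
It is a regular singular point because x P_1(x) = p(x) = 2x - 1 and x^2 P_2(x) = q(x) = -2x - 8 are polynomials, hence analytic at x = 0.
p(0) = -1,  q(0) = -8.
Indicial equation: r(r-1) + p(0) r + q(0) = 0, i.e. r^2 + (p(0) - 1) r + q(0) = 0, i.e. r^2 - 2 r - 8 = 0.
Discriminant: (-2)^2 - 4(-8) = 36, so r = (2 ± 6)/2.
Solving: r_1 = 4, r_2 = -2.

indicial: r^2 - 2 r - 8 = 0; roots r_1 = 4, r_2 = -2
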